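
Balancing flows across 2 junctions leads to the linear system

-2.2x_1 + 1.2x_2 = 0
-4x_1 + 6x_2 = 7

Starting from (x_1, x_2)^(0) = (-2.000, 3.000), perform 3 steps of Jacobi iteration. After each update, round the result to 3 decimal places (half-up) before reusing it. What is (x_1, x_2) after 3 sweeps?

(1.231, 1.106)

Iteration 1:
  x_1 = (0 - (1.2)·3.000) / (-2.2) = 1.636
  x_2 = (7 - (-4)·-2.000) / (6) = -0.167
Iteration 2:
  x_1 = (0 - (1.2)·-0.167) / (-2.2) = -0.091
  x_2 = (7 - (-4)·1.636) / (6) = 2.257
Iteration 3:
  x_1 = (0 - (1.2)·2.257) / (-2.2) = 1.231
  x_2 = (7 - (-4)·-0.091) / (6) = 1.106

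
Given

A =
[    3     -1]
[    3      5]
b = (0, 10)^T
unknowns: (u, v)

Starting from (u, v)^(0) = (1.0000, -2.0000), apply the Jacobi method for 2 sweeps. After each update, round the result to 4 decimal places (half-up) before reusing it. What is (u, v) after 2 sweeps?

Iteration 1:
  u = (0 - (-1)·-2.0000) / (3) = -0.6667
  v = (10 - (3)·1.0000) / (5) = 1.4000
Iteration 2:
  u = (0 - (-1)·1.4000) / (3) = 0.4667
  v = (10 - (3)·-0.6667) / (5) = 2.4000

(0.4667, 2.4000)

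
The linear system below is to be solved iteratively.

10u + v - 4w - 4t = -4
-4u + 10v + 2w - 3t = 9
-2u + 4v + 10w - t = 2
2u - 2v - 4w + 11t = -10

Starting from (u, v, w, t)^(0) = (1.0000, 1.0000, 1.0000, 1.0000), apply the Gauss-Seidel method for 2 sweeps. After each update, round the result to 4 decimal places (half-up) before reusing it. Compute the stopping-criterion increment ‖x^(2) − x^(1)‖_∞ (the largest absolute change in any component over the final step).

1.1640

Iteration 1:
  u = (-4 - (1)·1.0000 - (-4)·1.0000 - (-4)·1.0000) / (10) = 0.3000
  v = (9 - (-4)·0.3000 - (2)·1.0000 - (-3)·1.0000) / (10) = 1.1200
  w = (2 - (-2)·0.3000 - (4)·1.1200 - (-1)·1.0000) / (10) = -0.0880
  t = (-10 - (2)·0.3000 - (-2)·1.1200 - (-4)·-0.0880) / (11) = -0.7920
Iteration 2:
  u = (-4 - (1)·1.1200 - (-4)·-0.0880 - (-4)·-0.7920) / (10) = -0.8640
  v = (9 - (-4)·-0.8640 - (2)·-0.0880 - (-3)·-0.7920) / (10) = 0.3344
  w = (2 - (-2)·-0.8640 - (4)·0.3344 - (-1)·-0.7920) / (10) = -0.1858
  t = (-10 - (2)·-0.8640 - (-2)·0.3344 - (-4)·-0.1858) / (11) = -0.7588
Change: (-1.1640, -0.7856, -0.0978, 0.0332) → max |·| = 1.1640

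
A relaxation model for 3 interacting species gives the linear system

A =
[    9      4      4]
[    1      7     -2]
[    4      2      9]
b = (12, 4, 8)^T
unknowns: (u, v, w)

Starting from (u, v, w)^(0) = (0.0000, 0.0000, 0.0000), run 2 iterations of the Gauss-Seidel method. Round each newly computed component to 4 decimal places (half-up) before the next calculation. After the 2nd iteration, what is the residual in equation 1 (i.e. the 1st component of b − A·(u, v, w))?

-0.7736

Iteration 1:
  u = (12 - (4)·0.0000 - (4)·0.0000) / (9) = 1.3333
  v = (4 - (1)·1.3333 - (-2)·0.0000) / (7) = 0.3810
  w = (8 - (4)·1.3333 - (2)·0.3810) / (9) = 0.2116
Iteration 2:
  u = (12 - (4)·0.3810 - (4)·0.2116) / (9) = 1.0700
  v = (4 - (1)·1.0700 - (-2)·0.2116) / (7) = 0.4790
  w = (8 - (4)·1.0700 - (2)·0.4790) / (9) = 0.3069
Residual b − A·x = (-0.7736, 0.1908, -0.0001)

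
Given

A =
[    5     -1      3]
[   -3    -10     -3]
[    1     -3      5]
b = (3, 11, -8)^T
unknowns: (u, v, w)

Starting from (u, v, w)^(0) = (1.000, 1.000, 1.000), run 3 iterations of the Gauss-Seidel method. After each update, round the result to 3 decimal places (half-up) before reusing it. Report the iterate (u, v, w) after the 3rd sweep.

(1.921, -0.927, -2.540)

Iteration 1:
  u = (3 - (-1)·1.000 - (3)·1.000) / (5) = 0.200
  v = (11 - (-3)·0.200 - (-3)·1.000) / (-10) = -1.460
  w = (-8 - (1)·0.200 - (-3)·-1.460) / (5) = -2.516
Iteration 2:
  u = (3 - (-1)·-1.460 - (3)·-2.516) / (5) = 1.818
  v = (11 - (-3)·1.818 - (-3)·-2.516) / (-10) = -0.891
  w = (-8 - (1)·1.818 - (-3)·-0.891) / (5) = -2.498
Iteration 3:
  u = (3 - (-1)·-0.891 - (3)·-2.498) / (5) = 1.921
  v = (11 - (-3)·1.921 - (-3)·-2.498) / (-10) = -0.927
  w = (-8 - (1)·1.921 - (-3)·-0.927) / (5) = -2.540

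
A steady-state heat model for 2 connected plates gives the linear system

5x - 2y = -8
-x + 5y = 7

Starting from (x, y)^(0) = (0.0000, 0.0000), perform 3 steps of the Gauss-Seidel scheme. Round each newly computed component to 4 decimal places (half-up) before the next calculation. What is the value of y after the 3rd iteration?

1.1733

Iteration 1:
  x = (-8 - (-2)·0.0000) / (5) = -1.6000
  y = (7 - (-1)·-1.6000) / (5) = 1.0800
Iteration 2:
  x = (-8 - (-2)·1.0800) / (5) = -1.1680
  y = (7 - (-1)·-1.1680) / (5) = 1.1664
Iteration 3:
  x = (-8 - (-2)·1.1664) / (5) = -1.1334
  y = (7 - (-1)·-1.1334) / (5) = 1.1733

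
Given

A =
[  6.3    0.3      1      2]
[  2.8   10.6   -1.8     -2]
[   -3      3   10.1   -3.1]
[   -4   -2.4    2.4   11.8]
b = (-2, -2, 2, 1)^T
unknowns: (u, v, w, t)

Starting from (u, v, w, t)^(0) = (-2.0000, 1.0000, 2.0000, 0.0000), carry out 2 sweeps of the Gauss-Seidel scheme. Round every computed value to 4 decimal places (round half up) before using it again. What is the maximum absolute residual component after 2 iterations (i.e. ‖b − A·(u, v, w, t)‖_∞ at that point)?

Iteration 1:
  u = (-2 - (0.3)·1.0000 - (1)·2.0000 - (2)·0.0000) / (6.3) = -0.6825
  v = (-2 - (2.8)·-0.6825 - (-1.8)·2.0000 - (-2)·0.0000) / (10.6) = 0.3312
  w = (2 - (-3)·-0.6825 - (3)·0.3312 - (-3.1)·0.0000) / (10.1) = -0.1031
  t = (1 - (-4)·-0.6825 - (-2.4)·0.3312 - (2.4)·-0.1031) / (11.8) = -0.0583
Iteration 2:
  u = (-2 - (0.3)·0.3312 - (1)·-0.1031 - (2)·-0.0583) / (6.3) = -0.2984
  v = (-2 - (2.8)·-0.2984 - (-1.8)·-0.1031 - (-2)·-0.0583) / (10.6) = -0.1384
  w = (2 - (-3)·-0.2984 - (3)·-0.1384 - (-3.1)·-0.0583) / (10.1) = 0.1326
  t = (1 - (-4)·-0.2984 - (-2.4)·-0.1384 - (2.4)·0.1326) / (11.8) = -0.0715
Residual b − A·x = (-0.0682, 0.3982, -0.0409, -0.0003); ∞-norm = 0.3982

0.3982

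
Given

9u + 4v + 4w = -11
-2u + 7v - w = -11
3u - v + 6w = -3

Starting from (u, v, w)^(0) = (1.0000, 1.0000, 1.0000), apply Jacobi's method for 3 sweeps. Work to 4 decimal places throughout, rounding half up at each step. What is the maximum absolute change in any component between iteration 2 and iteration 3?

1.0754

Iteration 1:
  u = (-11 - (4)·1.0000 - (4)·1.0000) / (9) = -2.1111
  v = (-11 - (-2)·1.0000 - (-1)·1.0000) / (7) = -1.1429
  w = (-3 - (3)·1.0000 - (-1)·1.0000) / (6) = -0.8333
Iteration 2:
  u = (-11 - (4)·-1.1429 - (4)·-0.8333) / (9) = -0.3439
  v = (-11 - (-2)·-2.1111 - (-1)·-0.8333) / (7) = -2.2936
  w = (-3 - (3)·-2.1111 - (-1)·-1.1429) / (6) = 0.3651
Iteration 3:
  u = (-11 - (4)·-2.2936 - (4)·0.3651) / (9) = -0.3651
  v = (-11 - (-2)·-0.3439 - (-1)·0.3651) / (7) = -1.6175
  w = (-3 - (3)·-0.3439 - (-1)·-2.2936) / (6) = -0.7103
Change: (-0.0212, 0.6761, -1.0754) → max |·| = 1.0754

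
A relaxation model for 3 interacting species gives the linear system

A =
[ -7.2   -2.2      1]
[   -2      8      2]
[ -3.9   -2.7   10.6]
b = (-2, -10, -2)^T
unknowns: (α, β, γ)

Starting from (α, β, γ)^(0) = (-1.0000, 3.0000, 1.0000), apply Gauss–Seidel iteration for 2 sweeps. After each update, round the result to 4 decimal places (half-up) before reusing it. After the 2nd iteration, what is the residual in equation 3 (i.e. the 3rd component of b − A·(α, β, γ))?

Iteration 1:
  α = (-2 - (-2.2)·3.0000 - (1)·1.0000) / (-7.2) = -0.5000
  β = (-10 - (-2)·-0.5000 - (2)·1.0000) / (8) = -1.6250
  γ = (-2 - (-3.9)·-0.5000 - (-2.7)·-1.6250) / (10.6) = -0.7866
Iteration 2:
  α = (-2 - (-2.2)·-1.6250 - (1)·-0.7866) / (-7.2) = 0.6651
  β = (-10 - (-2)·0.6651 - (2)·-0.7866) / (8) = -0.8871
  γ = (-2 - (-3.9)·0.6651 - (-2.7)·-0.8871) / (10.6) = -0.1699
Residual b − A·x = (1.0070, -1.2332, -0.0003)

-0.0003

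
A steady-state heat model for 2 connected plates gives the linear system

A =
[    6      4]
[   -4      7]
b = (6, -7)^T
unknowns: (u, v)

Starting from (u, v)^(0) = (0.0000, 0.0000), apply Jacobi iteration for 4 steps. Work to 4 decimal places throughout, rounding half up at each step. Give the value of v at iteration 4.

-0.2653

Iteration 1:
  u = (6 - (4)·0.0000) / (6) = 1.0000
  v = (-7 - (-4)·0.0000) / (7) = -1.0000
Iteration 2:
  u = (6 - (4)·-1.0000) / (6) = 1.6667
  v = (-7 - (-4)·1.0000) / (7) = -0.4286
Iteration 3:
  u = (6 - (4)·-0.4286) / (6) = 1.2857
  v = (-7 - (-4)·1.6667) / (7) = -0.0476
Iteration 4:
  u = (6 - (4)·-0.0476) / (6) = 1.0317
  v = (-7 - (-4)·1.2857) / (7) = -0.2653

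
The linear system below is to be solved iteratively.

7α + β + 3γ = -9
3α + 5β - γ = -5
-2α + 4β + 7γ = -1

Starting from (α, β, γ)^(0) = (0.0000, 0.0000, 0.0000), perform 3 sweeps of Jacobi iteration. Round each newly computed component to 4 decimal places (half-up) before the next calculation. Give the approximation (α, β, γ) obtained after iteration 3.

(-1.2752, -0.3388, -0.3049)

Iteration 1:
  α = (-9 - (1)·0.0000 - (3)·0.0000) / (7) = -1.2857
  β = (-5 - (3)·0.0000 - (-1)·0.0000) / (5) = -1.0000
  γ = (-1 - (-2)·0.0000 - (4)·0.0000) / (7) = -0.1429
Iteration 2:
  α = (-9 - (1)·-1.0000 - (3)·-0.1429) / (7) = -1.0816
  β = (-5 - (3)·-1.2857 - (-1)·-0.1429) / (5) = -0.2572
  γ = (-1 - (-2)·-1.2857 - (4)·-1.0000) / (7) = 0.0612
Iteration 3:
  α = (-9 - (1)·-0.2572 - (3)·0.0612) / (7) = -1.2752
  β = (-5 - (3)·-1.0816 - (-1)·0.0612) / (5) = -0.3388
  γ = (-1 - (-2)·-1.0816 - (4)·-0.2572) / (7) = -0.3049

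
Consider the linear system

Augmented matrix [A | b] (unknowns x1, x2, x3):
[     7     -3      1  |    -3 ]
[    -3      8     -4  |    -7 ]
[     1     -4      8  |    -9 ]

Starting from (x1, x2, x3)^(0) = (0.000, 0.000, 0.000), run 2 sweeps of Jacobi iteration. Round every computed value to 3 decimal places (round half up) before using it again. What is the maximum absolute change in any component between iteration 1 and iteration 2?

0.723

Iteration 1:
  x1 = (-3 - (-3)·0.000 - (1)·0.000) / (7) = -0.429
  x2 = (-7 - (-3)·0.000 - (-4)·0.000) / (8) = -0.875
  x3 = (-9 - (1)·0.000 - (-4)·0.000) / (8) = -1.125
Iteration 2:
  x1 = (-3 - (-3)·-0.875 - (1)·-1.125) / (7) = -0.643
  x2 = (-7 - (-3)·-0.429 - (-4)·-1.125) / (8) = -1.598
  x3 = (-9 - (1)·-0.429 - (-4)·-0.875) / (8) = -1.509
Change: (-0.214, -0.723, -0.384) → max |·| = 0.723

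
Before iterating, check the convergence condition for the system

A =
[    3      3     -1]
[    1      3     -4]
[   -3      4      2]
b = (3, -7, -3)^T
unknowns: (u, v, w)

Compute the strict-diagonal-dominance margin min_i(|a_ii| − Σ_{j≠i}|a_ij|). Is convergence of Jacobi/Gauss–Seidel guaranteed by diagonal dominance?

row 1: |3| − (3+1) = -1
row 2: |3| − (1+4) = -2
row 3: |2| − (3+4) = -5
minimum over rows = -5 → not strictly diagonally dominant

-5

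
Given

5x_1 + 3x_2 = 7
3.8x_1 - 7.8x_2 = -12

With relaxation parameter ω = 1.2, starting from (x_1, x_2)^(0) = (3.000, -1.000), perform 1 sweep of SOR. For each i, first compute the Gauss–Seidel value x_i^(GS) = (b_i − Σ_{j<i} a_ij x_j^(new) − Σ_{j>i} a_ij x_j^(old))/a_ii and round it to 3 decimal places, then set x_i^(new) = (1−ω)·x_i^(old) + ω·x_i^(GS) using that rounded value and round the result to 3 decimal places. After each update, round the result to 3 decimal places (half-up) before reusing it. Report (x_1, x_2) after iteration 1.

Iteration 1:
  x_1: GS value = (7 - (3)·-1.000) / (5) = 2.000;  x_1 ← (1−ω)·3.000 + ω·2.000 = 1.800
  x_2: GS value = (-12 - (3.8)·1.800) / (-7.8) = 2.415;  x_2 ← (1−ω)·-1.000 + ω·2.415 = 3.098

(1.800, 3.098)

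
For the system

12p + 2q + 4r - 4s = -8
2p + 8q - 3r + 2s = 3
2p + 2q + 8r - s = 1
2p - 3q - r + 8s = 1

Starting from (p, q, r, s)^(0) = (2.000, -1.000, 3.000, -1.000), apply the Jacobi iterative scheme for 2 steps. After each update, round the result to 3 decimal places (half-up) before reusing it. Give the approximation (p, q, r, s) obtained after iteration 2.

(-0.917, 0.833, 0.224, 1.021)

Iteration 1:
  p = (-8 - (2)·-1.000 - (4)·3.000 - (-4)·-1.000) / (12) = -1.833
  q = (3 - (2)·2.000 - (-3)·3.000 - (2)·-1.000) / (8) = 1.250
  r = (1 - (2)·2.000 - (2)·-1.000 - (-1)·-1.000) / (8) = -0.250
  s = (1 - (2)·2.000 - (-3)·-1.000 - (-1)·3.000) / (8) = -0.375
Iteration 2:
  p = (-8 - (2)·1.250 - (4)·-0.250 - (-4)·-0.375) / (12) = -0.917
  q = (3 - (2)·-1.833 - (-3)·-0.250 - (2)·-0.375) / (8) = 0.833
  r = (1 - (2)·-1.833 - (2)·1.250 - (-1)·-0.375) / (8) = 0.224
  s = (1 - (2)·-1.833 - (-3)·1.250 - (-1)·-0.250) / (8) = 1.021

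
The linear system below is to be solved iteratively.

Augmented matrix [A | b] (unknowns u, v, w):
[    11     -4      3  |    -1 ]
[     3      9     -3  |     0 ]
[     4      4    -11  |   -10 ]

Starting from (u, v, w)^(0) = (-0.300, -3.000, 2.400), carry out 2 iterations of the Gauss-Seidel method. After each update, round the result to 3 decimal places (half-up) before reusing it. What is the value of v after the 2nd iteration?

Iteration 1:
  u = (-1 - (-4)·-3.000 - (3)·2.400) / (11) = -1.836
  v = (0 - (3)·-1.836 - (-3)·2.400) / (9) = 1.412
  w = (-10 - (4)·-1.836 - (4)·1.412) / (-11) = 0.755
Iteration 2:
  u = (-1 - (-4)·1.412 - (3)·0.755) / (11) = 0.217
  v = (0 - (3)·0.217 - (-3)·0.755) / (9) = 0.179
  w = (-10 - (4)·0.217 - (4)·0.179) / (-11) = 1.053

0.179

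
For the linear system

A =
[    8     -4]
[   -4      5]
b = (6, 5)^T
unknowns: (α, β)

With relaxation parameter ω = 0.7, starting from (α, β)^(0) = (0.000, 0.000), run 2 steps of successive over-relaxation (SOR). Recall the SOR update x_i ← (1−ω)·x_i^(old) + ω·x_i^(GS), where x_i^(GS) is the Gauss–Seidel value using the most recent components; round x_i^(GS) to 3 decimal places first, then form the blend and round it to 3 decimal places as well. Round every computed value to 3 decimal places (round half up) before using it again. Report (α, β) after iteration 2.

Iteration 1:
  α: GS value = (6 - (-4)·0.000) / (8) = 0.750;  α ← (1−ω)·0.000 + ω·0.750 = 0.525
  β: GS value = (5 - (-4)·0.525) / (5) = 1.420;  β ← (1−ω)·0.000 + ω·1.420 = 0.994
Iteration 2:
  α: GS value = (6 - (-4)·0.994) / (8) = 1.247;  α ← (1−ω)·0.525 + ω·1.247 = 1.030
  β: GS value = (5 - (-4)·1.030) / (5) = 1.824;  β ← (1−ω)·0.994 + ω·1.824 = 1.575

(1.030, 1.575)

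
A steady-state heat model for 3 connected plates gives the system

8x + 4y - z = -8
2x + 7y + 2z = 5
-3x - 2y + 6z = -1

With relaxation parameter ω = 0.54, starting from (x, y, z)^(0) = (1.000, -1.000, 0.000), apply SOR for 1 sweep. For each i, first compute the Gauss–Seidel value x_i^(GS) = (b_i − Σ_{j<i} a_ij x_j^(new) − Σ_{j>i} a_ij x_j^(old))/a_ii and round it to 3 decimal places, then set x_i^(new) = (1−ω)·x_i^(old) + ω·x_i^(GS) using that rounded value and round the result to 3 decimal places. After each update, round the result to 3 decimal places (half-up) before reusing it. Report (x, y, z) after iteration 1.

Iteration 1:
  x: GS value = (-8 - (4)·-1.000 - (-1)·0.000) / (8) = -0.500;  x ← (1−ω)·1.000 + ω·-0.500 = 0.190
  y: GS value = (5 - (2)·0.190 - (2)·0.000) / (7) = 0.660;  y ← (1−ω)·-1.000 + ω·0.660 = -0.104
  z: GS value = (-1 - (-3)·0.190 - (-2)·-0.104) / (6) = -0.106;  z ← (1−ω)·0.000 + ω·-0.106 = -0.057

(0.190, -0.104, -0.057)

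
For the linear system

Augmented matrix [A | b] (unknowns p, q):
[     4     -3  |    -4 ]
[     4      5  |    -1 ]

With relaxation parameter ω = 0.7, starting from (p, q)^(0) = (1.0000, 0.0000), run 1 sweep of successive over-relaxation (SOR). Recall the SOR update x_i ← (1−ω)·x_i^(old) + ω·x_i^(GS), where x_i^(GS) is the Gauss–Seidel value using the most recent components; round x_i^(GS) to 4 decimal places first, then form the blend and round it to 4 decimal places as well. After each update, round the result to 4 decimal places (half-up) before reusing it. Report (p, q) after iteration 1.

Iteration 1:
  p: GS value = (-4 - (-3)·0.0000) / (4) = -1.0000;  p ← (1−ω)·1.0000 + ω·-1.0000 = -0.4000
  q: GS value = (-1 - (4)·-0.4000) / (5) = 0.1200;  q ← (1−ω)·0.0000 + ω·0.1200 = 0.0840

(-0.4000, 0.0840)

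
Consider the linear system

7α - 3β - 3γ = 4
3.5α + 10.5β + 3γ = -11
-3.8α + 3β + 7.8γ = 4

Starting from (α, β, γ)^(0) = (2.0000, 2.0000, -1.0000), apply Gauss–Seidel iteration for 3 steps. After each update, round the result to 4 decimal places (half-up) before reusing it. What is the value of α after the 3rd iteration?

Iteration 1:
  α = (4 - (-3)·2.0000 - (-3)·-1.0000) / (7) = 1.0000
  β = (-11 - (3.5)·1.0000 - (3)·-1.0000) / (10.5) = -1.0952
  γ = (4 - (-3.8)·1.0000 - (3)·-1.0952) / (7.8) = 1.4212
Iteration 2:
  α = (4 - (-3)·-1.0952 - (-3)·1.4212) / (7) = 0.7111
  β = (-11 - (3.5)·0.7111 - (3)·1.4212) / (10.5) = -1.6907
  γ = (4 - (-3.8)·0.7111 - (3)·-1.6907) / (7.8) = 1.5095
Iteration 3:
  α = (4 - (-3)·-1.6907 - (-3)·1.5095) / (7) = 0.4938
  β = (-11 - (3.5)·0.4938 - (3)·1.5095) / (10.5) = -1.6435
  γ = (4 - (-3.8)·0.4938 - (3)·-1.6435) / (7.8) = 1.3855

0.4938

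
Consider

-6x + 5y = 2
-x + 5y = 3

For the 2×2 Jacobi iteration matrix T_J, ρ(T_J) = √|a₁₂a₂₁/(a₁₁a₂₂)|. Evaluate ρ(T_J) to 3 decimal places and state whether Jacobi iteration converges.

a₁₂a₂₁/(a₁₁a₂₂) = (5)·(-1) / ((-6)·(5)) = 0.166667
ρ = √|0.166667| = √0.166667 = 0.408
ρ < 1, so Jacobi converges

0.408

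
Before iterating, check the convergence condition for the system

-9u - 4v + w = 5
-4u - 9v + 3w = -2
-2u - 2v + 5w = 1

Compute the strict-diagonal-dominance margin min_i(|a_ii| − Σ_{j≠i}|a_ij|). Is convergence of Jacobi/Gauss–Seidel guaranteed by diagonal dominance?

1

row 1: |-9| − (4+1) = 4
row 2: |-9| − (4+3) = 2
row 3: |5| − (2+2) = 1
minimum over rows = 1 → strictly diagonally dominant (convergence guaranteed)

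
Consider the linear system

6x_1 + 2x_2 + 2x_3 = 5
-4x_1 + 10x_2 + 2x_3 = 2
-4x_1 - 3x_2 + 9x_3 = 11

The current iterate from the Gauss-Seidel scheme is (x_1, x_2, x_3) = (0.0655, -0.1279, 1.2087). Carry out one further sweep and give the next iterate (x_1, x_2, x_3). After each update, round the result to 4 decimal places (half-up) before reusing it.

One sweep:
  x_1 = (5 - (2)·-0.1279 - (2)·1.2087) / (6) = 0.4731
  x_2 = (2 - (-4)·0.4731 - (2)·1.2087) / (10) = 0.1475
  x_3 = (11 - (-4)·0.4731 - (-3)·0.1475) / (9) = 1.4817

(0.4731, 0.1475, 1.4817)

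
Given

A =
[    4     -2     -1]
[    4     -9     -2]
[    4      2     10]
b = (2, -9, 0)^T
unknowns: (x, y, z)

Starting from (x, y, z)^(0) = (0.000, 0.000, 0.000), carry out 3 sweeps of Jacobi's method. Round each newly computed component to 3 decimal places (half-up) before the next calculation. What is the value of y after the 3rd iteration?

1.533

Iteration 1:
  x = (2 - (-2)·0.000 - (-1)·0.000) / (4) = 0.500
  y = (-9 - (4)·0.000 - (-2)·0.000) / (-9) = 1.000
  z = (0 - (4)·0.000 - (2)·0.000) / (10) = 0.000
Iteration 2:
  x = (2 - (-2)·1.000 - (-1)·0.000) / (4) = 1.000
  y = (-9 - (4)·0.500 - (-2)·0.000) / (-9) = 1.222
  z = (0 - (4)·0.500 - (2)·1.000) / (10) = -0.400
Iteration 3:
  x = (2 - (-2)·1.222 - (-1)·-0.400) / (4) = 1.011
  y = (-9 - (4)·1.000 - (-2)·-0.400) / (-9) = 1.533
  z = (0 - (4)·1.000 - (2)·1.222) / (10) = -0.644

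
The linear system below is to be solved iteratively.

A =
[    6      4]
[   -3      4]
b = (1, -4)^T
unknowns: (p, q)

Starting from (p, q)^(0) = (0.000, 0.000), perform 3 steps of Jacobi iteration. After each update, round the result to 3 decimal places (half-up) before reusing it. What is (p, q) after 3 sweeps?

(0.750, -0.375)

Iteration 1:
  p = (1 - (4)·0.000) / (6) = 0.167
  q = (-4 - (-3)·0.000) / (4) = -1.000
Iteration 2:
  p = (1 - (4)·-1.000) / (6) = 0.833
  q = (-4 - (-3)·0.167) / (4) = -0.875
Iteration 3:
  p = (1 - (4)·-0.875) / (6) = 0.750
  q = (-4 - (-3)·0.833) / (4) = -0.375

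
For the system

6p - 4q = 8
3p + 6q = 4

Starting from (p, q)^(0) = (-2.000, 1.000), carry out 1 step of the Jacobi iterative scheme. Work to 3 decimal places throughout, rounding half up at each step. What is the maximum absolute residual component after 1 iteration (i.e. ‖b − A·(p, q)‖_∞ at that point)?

12.002

Iteration 1:
  p = (8 - (-4)·1.000) / (6) = 2.000
  q = (4 - (3)·-2.000) / (6) = 1.667
Residual b − A·x = (2.668, -12.002); ∞-norm = 12.002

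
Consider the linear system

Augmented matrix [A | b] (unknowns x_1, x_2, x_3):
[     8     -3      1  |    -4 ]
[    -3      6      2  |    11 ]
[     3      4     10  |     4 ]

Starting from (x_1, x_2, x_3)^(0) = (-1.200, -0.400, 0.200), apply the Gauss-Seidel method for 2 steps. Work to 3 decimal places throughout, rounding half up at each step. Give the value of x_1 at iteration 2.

Iteration 1:
  x_1 = (-4 - (-3)·-0.400 - (1)·0.200) / (8) = -0.675
  x_2 = (11 - (-3)·-0.675 - (2)·0.200) / (6) = 1.429
  x_3 = (4 - (3)·-0.675 - (4)·1.429) / (10) = 0.031
Iteration 2:
  x_1 = (-4 - (-3)·1.429 - (1)·0.031) / (8) = 0.032
  x_2 = (11 - (-3)·0.032 - (2)·0.031) / (6) = 1.839
  x_3 = (4 - (3)·0.032 - (4)·1.839) / (10) = -0.345

0.032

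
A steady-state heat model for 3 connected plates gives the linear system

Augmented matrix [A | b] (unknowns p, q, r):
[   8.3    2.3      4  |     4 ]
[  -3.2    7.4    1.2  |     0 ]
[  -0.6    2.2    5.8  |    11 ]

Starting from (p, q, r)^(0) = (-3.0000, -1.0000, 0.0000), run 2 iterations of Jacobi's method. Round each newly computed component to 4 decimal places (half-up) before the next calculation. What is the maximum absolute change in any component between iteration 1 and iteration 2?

Iteration 1:
  p = (4 - (2.3)·-1.0000 - (4)·0.0000) / (8.3) = 0.7590
  q = (0 - (-3.2)·-3.0000 - (1.2)·0.0000) / (7.4) = -1.2973
  r = (11 - (-0.6)·-3.0000 - (2.2)·-1.0000) / (5.8) = 1.9655
Iteration 2:
  p = (4 - (2.3)·-1.2973 - (4)·1.9655) / (8.3) = -0.1058
  q = (0 - (-3.2)·0.7590 - (1.2)·1.9655) / (7.4) = 0.0095
  r = (11 - (-0.6)·0.7590 - (2.2)·-1.2973) / (5.8) = 2.4671
Change: (-0.8648, 1.3068, 0.5016) → max |·| = 1.3068

1.3068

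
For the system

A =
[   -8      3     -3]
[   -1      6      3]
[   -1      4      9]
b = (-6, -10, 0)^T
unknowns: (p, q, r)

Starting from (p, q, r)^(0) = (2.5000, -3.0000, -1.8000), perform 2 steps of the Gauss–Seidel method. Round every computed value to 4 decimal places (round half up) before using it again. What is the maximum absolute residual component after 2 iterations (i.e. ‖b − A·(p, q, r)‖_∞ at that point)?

Iteration 1:
  p = (-6 - (3)·-3.0000 - (-3)·-1.8000) / (-8) = 0.3000
  q = (-10 - (-1)·0.3000 - (3)·-1.8000) / (6) = -0.7167
  r = (0 - (-1)·0.3000 - (4)·-0.7167) / (9) = 0.3519
Iteration 2:
  p = (-6 - (3)·-0.7167 - (-3)·0.3519) / (-8) = 0.3493
  q = (-10 - (-1)·0.3493 - (3)·0.3519) / (6) = -1.7844
  r = (0 - (-1)·0.3493 - (4)·-1.7844) / (9) = 0.8319
Residual b − A·x = (4.6433, -1.4400, -0.0002); ∞-norm = 4.6433

4.6433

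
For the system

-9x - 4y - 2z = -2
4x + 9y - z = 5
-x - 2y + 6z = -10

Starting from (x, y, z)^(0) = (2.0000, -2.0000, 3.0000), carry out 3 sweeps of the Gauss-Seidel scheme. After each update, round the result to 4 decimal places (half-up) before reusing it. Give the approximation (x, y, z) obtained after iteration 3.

Iteration 1:
  x = (-2 - (-4)·-2.0000 - (-2)·3.0000) / (-9) = 0.4444
  y = (5 - (4)·0.4444 - (-1)·3.0000) / (9) = 0.6914
  z = (-10 - (-1)·0.4444 - (-2)·0.6914) / (6) = -1.3621
Iteration 2:
  x = (-2 - (-4)·0.6914 - (-2)·-1.3621) / (-9) = 0.2176
  y = (5 - (4)·0.2176 - (-1)·-1.3621) / (9) = 0.3075
  z = (-10 - (-1)·0.2176 - (-2)·0.3075) / (6) = -1.5279
Iteration 3:
  x = (-2 - (-4)·0.3075 - (-2)·-1.5279) / (-9) = 0.4251
  y = (5 - (4)·0.4251 - (-1)·-1.5279) / (9) = 0.1969
  z = (-10 - (-1)·0.4251 - (-2)·0.1969) / (6) = -1.5302

(0.4251, 0.1969, -1.5302)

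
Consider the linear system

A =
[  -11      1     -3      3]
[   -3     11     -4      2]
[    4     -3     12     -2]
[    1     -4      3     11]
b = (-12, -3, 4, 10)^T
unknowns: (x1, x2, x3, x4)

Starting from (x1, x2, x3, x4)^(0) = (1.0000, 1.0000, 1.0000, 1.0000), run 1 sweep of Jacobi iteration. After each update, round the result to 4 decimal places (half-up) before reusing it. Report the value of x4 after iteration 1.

0.9091

Iteration 1:
  x1 = (-12 - (1)·1.0000 - (-3)·1.0000 - (3)·1.0000) / (-11) = 1.1818
  x2 = (-3 - (-3)·1.0000 - (-4)·1.0000 - (2)·1.0000) / (11) = 0.1818
  x3 = (4 - (4)·1.0000 - (-3)·1.0000 - (-2)·1.0000) / (12) = 0.4167
  x4 = (10 - (1)·1.0000 - (-4)·1.0000 - (3)·1.0000) / (11) = 0.9091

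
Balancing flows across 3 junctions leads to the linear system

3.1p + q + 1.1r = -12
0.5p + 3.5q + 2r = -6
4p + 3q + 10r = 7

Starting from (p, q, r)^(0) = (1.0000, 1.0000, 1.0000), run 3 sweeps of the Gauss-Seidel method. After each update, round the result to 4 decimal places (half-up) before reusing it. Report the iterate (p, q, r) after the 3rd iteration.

Iteration 1:
  p = (-12 - (1)·1.0000 - (1.1)·1.0000) / (3.1) = -4.5484
  q = (-6 - (0.5)·-4.5484 - (2)·1.0000) / (3.5) = -1.6359
  r = (7 - (4)·-4.5484 - (3)·-1.6359) / (10) = 3.0101
Iteration 2:
  p = (-12 - (1)·-1.6359 - (1.1)·3.0101) / (3.1) = -4.4114
  q = (-6 - (0.5)·-4.4114 - (2)·3.0101) / (3.5) = -2.8041
  r = (7 - (4)·-4.4114 - (3)·-2.8041) / (10) = 3.3058
Iteration 3:
  p = (-12 - (1)·-2.8041 - (1.1)·3.3058) / (3.1) = -4.1394
  q = (-6 - (0.5)·-4.1394 - (2)·3.3058) / (3.5) = -3.0120
  r = (7 - (4)·-4.1394 - (3)·-3.0120) / (10) = 3.2594

(-4.1394, -3.0120, 3.2594)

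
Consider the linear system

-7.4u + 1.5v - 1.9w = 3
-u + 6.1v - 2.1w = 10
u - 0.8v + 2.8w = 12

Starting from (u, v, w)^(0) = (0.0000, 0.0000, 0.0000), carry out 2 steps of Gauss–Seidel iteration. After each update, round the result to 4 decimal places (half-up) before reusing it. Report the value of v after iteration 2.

3.0997

Iteration 1:
  u = (3 - (1.5)·0.0000 - (-1.9)·0.0000) / (-7.4) = -0.4054
  v = (10 - (-1)·-0.4054 - (-2.1)·0.0000) / (6.1) = 1.5729
  w = (12 - (1)·-0.4054 - (-0.8)·1.5729) / (2.8) = 4.8799
Iteration 2:
  u = (3 - (1.5)·1.5729 - (-1.9)·4.8799) / (-7.4) = -1.3395
  v = (10 - (-1)·-1.3395 - (-2.1)·4.8799) / (6.1) = 3.0997
  w = (12 - (1)·-1.3395 - (-0.8)·3.0997) / (2.8) = 5.6497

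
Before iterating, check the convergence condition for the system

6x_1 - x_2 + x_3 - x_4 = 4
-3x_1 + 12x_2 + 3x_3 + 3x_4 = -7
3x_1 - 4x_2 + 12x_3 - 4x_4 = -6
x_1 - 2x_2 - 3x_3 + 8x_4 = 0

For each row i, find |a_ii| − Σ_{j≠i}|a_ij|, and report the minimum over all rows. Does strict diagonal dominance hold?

1

row 1: |6| − (1+1+1) = 3
row 2: |12| − (3+3+3) = 3
row 3: |12| − (3+4+4) = 1
row 4: |8| − (1+2+3) = 2
minimum over rows = 1 → strictly diagonally dominant (convergence guaranteed)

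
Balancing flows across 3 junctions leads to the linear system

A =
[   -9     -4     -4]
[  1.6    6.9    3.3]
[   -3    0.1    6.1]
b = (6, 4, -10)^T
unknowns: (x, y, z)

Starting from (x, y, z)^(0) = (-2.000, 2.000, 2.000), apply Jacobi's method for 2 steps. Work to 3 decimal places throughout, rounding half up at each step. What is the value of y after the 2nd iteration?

2.417

Iteration 1:
  x = (6 - (-4)·2.000 - (-4)·2.000) / (-9) = -2.444
  y = (4 - (1.6)·-2.000 - (3.3)·2.000) / (6.9) = 0.087
  z = (-10 - (-3)·-2.000 - (0.1)·2.000) / (6.1) = -2.656
Iteration 2:
  x = (6 - (-4)·0.087 - (-4)·-2.656) / (-9) = 0.475
  y = (4 - (1.6)·-2.444 - (3.3)·-2.656) / (6.9) = 2.417
  z = (-10 - (-3)·-2.444 - (0.1)·0.087) / (6.1) = -2.843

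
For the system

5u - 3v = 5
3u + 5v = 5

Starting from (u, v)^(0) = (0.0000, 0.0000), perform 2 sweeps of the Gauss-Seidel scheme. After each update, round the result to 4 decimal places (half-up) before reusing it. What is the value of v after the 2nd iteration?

0.2560

Iteration 1:
  u = (5 - (-3)·0.0000) / (5) = 1.0000
  v = (5 - (3)·1.0000) / (5) = 0.4000
Iteration 2:
  u = (5 - (-3)·0.4000) / (5) = 1.2400
  v = (5 - (3)·1.2400) / (5) = 0.2560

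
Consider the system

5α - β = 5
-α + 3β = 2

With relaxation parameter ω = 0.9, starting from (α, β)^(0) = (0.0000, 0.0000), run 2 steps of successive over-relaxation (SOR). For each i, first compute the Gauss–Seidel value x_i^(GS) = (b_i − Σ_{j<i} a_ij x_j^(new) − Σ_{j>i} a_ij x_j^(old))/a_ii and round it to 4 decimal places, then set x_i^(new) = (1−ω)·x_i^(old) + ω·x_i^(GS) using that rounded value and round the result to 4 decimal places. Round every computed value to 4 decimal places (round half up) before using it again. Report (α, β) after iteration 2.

Iteration 1:
  α: GS value = (5 - (-1)·0.0000) / (5) = 1.0000;  α ← (1−ω)·0.0000 + ω·1.0000 = 0.9000
  β: GS value = (2 - (-1)·0.9000) / (3) = 0.9667;  β ← (1−ω)·0.0000 + ω·0.9667 = 0.8700
Iteration 2:
  α: GS value = (5 - (-1)·0.8700) / (5) = 1.1740;  α ← (1−ω)·0.9000 + ω·1.1740 = 1.1466
  β: GS value = (2 - (-1)·1.1466) / (3) = 1.0489;  β ← (1−ω)·0.8700 + ω·1.0489 = 1.0310

(1.1466, 1.0310)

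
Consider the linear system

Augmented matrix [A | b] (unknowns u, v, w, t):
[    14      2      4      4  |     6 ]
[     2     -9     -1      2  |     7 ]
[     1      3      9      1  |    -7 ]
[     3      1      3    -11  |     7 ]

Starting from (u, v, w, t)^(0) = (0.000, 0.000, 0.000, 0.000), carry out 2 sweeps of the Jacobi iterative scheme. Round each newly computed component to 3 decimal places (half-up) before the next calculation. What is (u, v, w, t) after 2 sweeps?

Iteration 1:
  u = (6 - (2)·0.000 - (4)·0.000 - (4)·0.000) / (14) = 0.429
  v = (7 - (2)·0.000 - (-1)·0.000 - (2)·0.000) / (-9) = -0.778
  w = (-7 - (1)·0.000 - (3)·0.000 - (1)·0.000) / (9) = -0.778
  t = (7 - (3)·0.000 - (1)·0.000 - (3)·0.000) / (-11) = -0.636
Iteration 2:
  u = (6 - (2)·-0.778 - (4)·-0.778 - (4)·-0.636) / (14) = 0.944
  v = (7 - (2)·0.429 - (-1)·-0.778 - (2)·-0.636) / (-9) = -0.737
  w = (-7 - (1)·0.429 - (3)·-0.778 - (1)·-0.636) / (9) = -0.495
  t = (7 - (3)·0.429 - (1)·-0.778 - (3)·-0.778) / (-11) = -0.802

(0.944, -0.737, -0.495, -0.802)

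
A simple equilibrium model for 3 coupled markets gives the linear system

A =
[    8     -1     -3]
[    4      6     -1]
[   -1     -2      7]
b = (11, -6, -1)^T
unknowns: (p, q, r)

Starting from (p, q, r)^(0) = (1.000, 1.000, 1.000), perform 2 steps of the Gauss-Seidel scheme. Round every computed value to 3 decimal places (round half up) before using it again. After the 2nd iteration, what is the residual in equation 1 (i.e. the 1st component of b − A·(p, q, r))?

0.304

Iteration 1:
  p = (11 - (-1)·1.000 - (-3)·1.000) / (8) = 1.875
  q = (-6 - (4)·1.875 - (-1)·1.000) / (6) = -2.083
  r = (-1 - (-1)·1.875 - (-2)·-2.083) / (7) = -0.470
Iteration 2:
  p = (11 - (-1)·-2.083 - (-3)·-0.470) / (8) = 0.938
  q = (-6 - (4)·0.938 - (-1)·-0.470) / (6) = -1.704
  r = (-1 - (-1)·0.938 - (-2)·-1.704) / (7) = -0.496
Residual b − A·x = (0.304, -0.024, 0.002)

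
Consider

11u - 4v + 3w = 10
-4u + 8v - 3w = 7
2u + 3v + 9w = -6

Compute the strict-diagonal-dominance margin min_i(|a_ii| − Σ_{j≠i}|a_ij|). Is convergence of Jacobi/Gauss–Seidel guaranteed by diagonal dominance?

1

row 1: |11| − (4+3) = 4
row 2: |8| − (4+3) = 1
row 3: |9| − (2+3) = 4
minimum over rows = 1 → strictly diagonally dominant (convergence guaranteed)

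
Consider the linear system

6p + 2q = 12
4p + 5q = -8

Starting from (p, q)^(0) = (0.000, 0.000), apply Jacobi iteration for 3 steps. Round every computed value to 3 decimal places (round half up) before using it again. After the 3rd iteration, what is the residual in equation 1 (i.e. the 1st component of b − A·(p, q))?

0.850

Iteration 1:
  p = (12 - (2)·0.000) / (6) = 2.000
  q = (-8 - (4)·0.000) / (5) = -1.600
Iteration 2:
  p = (12 - (2)·-1.600) / (6) = 2.533
  q = (-8 - (4)·2.000) / (5) = -3.200
Iteration 3:
  p = (12 - (2)·-3.200) / (6) = 3.067
  q = (-8 - (4)·2.533) / (5) = -3.626
Residual b − A·x = (0.850, -2.138)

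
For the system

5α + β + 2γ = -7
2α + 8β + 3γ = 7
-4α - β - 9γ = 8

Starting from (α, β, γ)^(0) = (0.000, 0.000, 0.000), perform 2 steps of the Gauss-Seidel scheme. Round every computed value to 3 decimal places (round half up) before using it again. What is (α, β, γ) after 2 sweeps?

(-1.484, 1.397, -0.385)

Iteration 1:
  α = (-7 - (1)·0.000 - (2)·0.000) / (5) = -1.400
  β = (7 - (2)·-1.400 - (3)·0.000) / (8) = 1.225
  γ = (8 - (-4)·-1.400 - (-1)·1.225) / (-9) = -0.403
Iteration 2:
  α = (-7 - (1)·1.225 - (2)·-0.403) / (5) = -1.484
  β = (7 - (2)·-1.484 - (3)·-0.403) / (8) = 1.397
  γ = (8 - (-4)·-1.484 - (-1)·1.397) / (-9) = -0.385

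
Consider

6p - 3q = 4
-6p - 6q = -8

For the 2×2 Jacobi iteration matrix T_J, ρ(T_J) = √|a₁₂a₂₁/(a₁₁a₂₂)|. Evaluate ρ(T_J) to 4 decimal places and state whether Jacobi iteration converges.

a₁₂a₂₁/(a₁₁a₂₂) = (-3)·(-6) / ((6)·(-6)) = -0.500000
ρ = √|-0.500000| = √0.500000 = 0.7071
ρ < 1, so Jacobi converges

0.7071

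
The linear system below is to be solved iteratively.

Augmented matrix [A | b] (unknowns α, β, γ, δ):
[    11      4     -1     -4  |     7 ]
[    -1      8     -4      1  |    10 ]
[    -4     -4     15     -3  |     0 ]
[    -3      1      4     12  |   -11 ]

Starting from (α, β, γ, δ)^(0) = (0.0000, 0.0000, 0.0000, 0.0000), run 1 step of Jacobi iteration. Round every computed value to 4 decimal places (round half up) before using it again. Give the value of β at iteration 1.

1.2500

Iteration 1:
  α = (7 - (4)·0.0000 - (-1)·0.0000 - (-4)·0.0000) / (11) = 0.6364
  β = (10 - (-1)·0.0000 - (-4)·0.0000 - (1)·0.0000) / (8) = 1.2500
  γ = (0 - (-4)·0.0000 - (-4)·0.0000 - (-3)·0.0000) / (15) = 0.0000
  δ = (-11 - (-3)·0.0000 - (1)·0.0000 - (4)·0.0000) / (12) = -0.9167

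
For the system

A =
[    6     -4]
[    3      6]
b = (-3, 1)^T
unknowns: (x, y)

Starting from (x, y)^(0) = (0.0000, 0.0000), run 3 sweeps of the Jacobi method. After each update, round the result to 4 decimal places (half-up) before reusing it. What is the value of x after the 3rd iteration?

-0.2222

Iteration 1:
  x = (-3 - (-4)·0.0000) / (6) = -0.5000
  y = (1 - (3)·0.0000) / (6) = 0.1667
Iteration 2:
  x = (-3 - (-4)·0.1667) / (6) = -0.3889
  y = (1 - (3)·-0.5000) / (6) = 0.4167
Iteration 3:
  x = (-3 - (-4)·0.4167) / (6) = -0.2222
  y = (1 - (3)·-0.3889) / (6) = 0.3611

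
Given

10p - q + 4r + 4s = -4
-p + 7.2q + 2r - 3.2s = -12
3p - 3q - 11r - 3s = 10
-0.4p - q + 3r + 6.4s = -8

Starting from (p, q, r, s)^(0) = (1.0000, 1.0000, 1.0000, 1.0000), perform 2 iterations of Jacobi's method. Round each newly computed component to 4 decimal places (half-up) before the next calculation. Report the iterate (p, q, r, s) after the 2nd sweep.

(0.5366, -2.1578, -0.4288, -0.9775)

Iteration 1:
  p = (-4 - (-1)·1.0000 - (4)·1.0000 - (4)·1.0000) / (10) = -1.1000
  q = (-12 - (-1)·1.0000 - (2)·1.0000 - (-3.2)·1.0000) / (7.2) = -1.3611
  r = (10 - (3)·1.0000 - (-3)·1.0000 - (-3)·1.0000) / (-11) = -1.1818
  s = (-8 - (-0.4)·1.0000 - (-1)·1.0000 - (3)·1.0000) / (6.4) = -1.5000
Iteration 2:
  p = (-4 - (-1)·-1.3611 - (4)·-1.1818 - (4)·-1.5000) / (10) = 0.5366
  q = (-12 - (-1)·-1.1000 - (2)·-1.1818 - (-3.2)·-1.5000) / (7.2) = -2.1578
  r = (10 - (3)·-1.1000 - (-3)·-1.3611 - (-3)·-1.5000) / (-11) = -0.4288
  s = (-8 - (-0.4)·-1.1000 - (-1)·-1.3611 - (3)·-1.1818) / (6.4) = -0.9775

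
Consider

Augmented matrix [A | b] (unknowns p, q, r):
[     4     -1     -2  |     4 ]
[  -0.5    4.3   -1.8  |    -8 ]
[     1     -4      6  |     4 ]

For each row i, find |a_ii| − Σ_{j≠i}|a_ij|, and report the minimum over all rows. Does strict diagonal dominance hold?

row 1: |4| − (1+2) = 1
row 2: |4.3| − (0.5+1.8) = 2
row 3: |6| − (1+4) = 1
minimum over rows = 1 → strictly diagonally dominant (convergence guaranteed)

1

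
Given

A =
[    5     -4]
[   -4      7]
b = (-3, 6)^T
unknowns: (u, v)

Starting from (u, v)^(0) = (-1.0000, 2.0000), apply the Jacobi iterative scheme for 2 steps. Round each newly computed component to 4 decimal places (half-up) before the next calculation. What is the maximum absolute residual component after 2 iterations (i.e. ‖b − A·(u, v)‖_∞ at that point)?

Iteration 1:
  u = (-3 - (-4)·2.0000) / (5) = 1.0000
  v = (6 - (-4)·-1.0000) / (7) = 0.2857
Iteration 2:
  u = (-3 - (-4)·0.2857) / (5) = -0.3714
  v = (6 - (-4)·1.0000) / (7) = 1.4286
Residual b − A·x = (4.5714, -5.4858); ∞-norm = 5.4858

5.4858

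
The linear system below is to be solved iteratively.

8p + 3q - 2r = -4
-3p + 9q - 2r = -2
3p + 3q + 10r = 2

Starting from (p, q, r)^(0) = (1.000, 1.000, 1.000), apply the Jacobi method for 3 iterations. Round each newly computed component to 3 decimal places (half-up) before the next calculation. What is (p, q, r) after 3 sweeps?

(-0.233, -0.400, 0.573)

Iteration 1:
  p = (-4 - (3)·1.000 - (-2)·1.000) / (8) = -0.625
  q = (-2 - (-3)·1.000 - (-2)·1.000) / (9) = 0.333
  r = (2 - (3)·1.000 - (3)·1.000) / (10) = -0.400
Iteration 2:
  p = (-4 - (3)·0.333 - (-2)·-0.400) / (8) = -0.725
  q = (-2 - (-3)·-0.625 - (-2)·-0.400) / (9) = -0.519
  r = (2 - (3)·-0.625 - (3)·0.333) / (10) = 0.288
Iteration 3:
  p = (-4 - (3)·-0.519 - (-2)·0.288) / (8) = -0.233
  q = (-2 - (-3)·-0.725 - (-2)·0.288) / (9) = -0.400
  r = (2 - (3)·-0.725 - (3)·-0.519) / (10) = 0.573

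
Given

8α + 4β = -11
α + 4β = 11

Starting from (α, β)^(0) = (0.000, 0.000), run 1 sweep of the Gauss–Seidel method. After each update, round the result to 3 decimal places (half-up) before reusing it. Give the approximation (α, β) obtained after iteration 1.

(-1.375, 3.094)

Iteration 1:
  α = (-11 - (4)·0.000) / (8) = -1.375
  β = (11 - (1)·-1.375) / (4) = 3.094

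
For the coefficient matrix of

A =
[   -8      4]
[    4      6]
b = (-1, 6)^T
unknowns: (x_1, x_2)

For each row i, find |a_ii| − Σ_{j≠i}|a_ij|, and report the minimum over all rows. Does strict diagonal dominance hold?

row 1: |-8| − (4) = 4
row 2: |6| − (4) = 2
minimum over rows = 2 → strictly diagonally dominant (convergence guaranteed)

2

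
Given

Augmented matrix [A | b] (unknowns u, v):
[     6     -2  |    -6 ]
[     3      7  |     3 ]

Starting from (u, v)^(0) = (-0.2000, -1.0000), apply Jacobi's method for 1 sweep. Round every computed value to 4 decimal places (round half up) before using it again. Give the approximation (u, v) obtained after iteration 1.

Iteration 1:
  u = (-6 - (-2)·-1.0000) / (6) = -1.3333
  v = (3 - (3)·-0.2000) / (7) = 0.5143

(-1.3333, 0.5143)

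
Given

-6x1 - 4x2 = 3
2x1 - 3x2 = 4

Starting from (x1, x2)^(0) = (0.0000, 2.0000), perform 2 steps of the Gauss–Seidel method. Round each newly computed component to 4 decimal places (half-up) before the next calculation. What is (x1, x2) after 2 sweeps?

Iteration 1:
  x1 = (3 - (-4)·2.0000) / (-6) = -1.8333
  x2 = (4 - (2)·-1.8333) / (-3) = -2.5555
Iteration 2:
  x1 = (3 - (-4)·-2.5555) / (-6) = 1.2037
  x2 = (4 - (2)·1.2037) / (-3) = -0.5309

(1.2037, -0.5309)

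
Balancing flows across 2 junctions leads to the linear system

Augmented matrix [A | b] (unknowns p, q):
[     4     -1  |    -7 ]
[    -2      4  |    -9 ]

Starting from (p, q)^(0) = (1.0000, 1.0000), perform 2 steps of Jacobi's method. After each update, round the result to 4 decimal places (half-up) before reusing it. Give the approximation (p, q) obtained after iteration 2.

Iteration 1:
  p = (-7 - (-1)·1.0000) / (4) = -1.5000
  q = (-9 - (-2)·1.0000) / (4) = -1.7500
Iteration 2:
  p = (-7 - (-1)·-1.7500) / (4) = -2.1875
  q = (-9 - (-2)·-1.5000) / (4) = -3.0000

(-2.1875, -3.0000)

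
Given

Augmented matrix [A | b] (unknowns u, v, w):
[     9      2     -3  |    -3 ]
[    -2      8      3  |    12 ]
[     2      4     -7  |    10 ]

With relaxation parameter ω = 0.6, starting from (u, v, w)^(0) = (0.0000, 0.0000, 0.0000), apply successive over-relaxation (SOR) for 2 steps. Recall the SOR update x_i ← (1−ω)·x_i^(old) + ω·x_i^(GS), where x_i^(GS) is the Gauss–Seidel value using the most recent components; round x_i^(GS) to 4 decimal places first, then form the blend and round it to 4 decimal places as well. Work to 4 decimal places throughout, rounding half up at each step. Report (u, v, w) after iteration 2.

(-0.5146, 1.3043, -0.7355)

Iteration 1:
  u: GS value = (-3 - (2)·0.0000 - (-3)·0.0000) / (9) = -0.3333;  u ← (1−ω)·0.0000 + ω·-0.3333 = -0.2000
  v: GS value = (12 - (-2)·-0.2000 - (3)·0.0000) / (8) = 1.4500;  v ← (1−ω)·0.0000 + ω·1.4500 = 0.8700
  w: GS value = (10 - (2)·-0.2000 - (4)·0.8700) / (-7) = -0.9886;  w ← (1−ω)·0.0000 + ω·-0.9886 = -0.5932
Iteration 2:
  u: GS value = (-3 - (2)·0.8700 - (-3)·-0.5932) / (9) = -0.7244;  u ← (1−ω)·-0.2000 + ω·-0.7244 = -0.5146
  v: GS value = (12 - (-2)·-0.5146 - (3)·-0.5932) / (8) = 1.5938;  v ← (1−ω)·0.8700 + ω·1.5938 = 1.3043
  w: GS value = (10 - (2)·-0.5146 - (4)·1.3043) / (-7) = -0.8303;  w ← (1−ω)·-0.5932 + ω·-0.8303 = -0.7355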